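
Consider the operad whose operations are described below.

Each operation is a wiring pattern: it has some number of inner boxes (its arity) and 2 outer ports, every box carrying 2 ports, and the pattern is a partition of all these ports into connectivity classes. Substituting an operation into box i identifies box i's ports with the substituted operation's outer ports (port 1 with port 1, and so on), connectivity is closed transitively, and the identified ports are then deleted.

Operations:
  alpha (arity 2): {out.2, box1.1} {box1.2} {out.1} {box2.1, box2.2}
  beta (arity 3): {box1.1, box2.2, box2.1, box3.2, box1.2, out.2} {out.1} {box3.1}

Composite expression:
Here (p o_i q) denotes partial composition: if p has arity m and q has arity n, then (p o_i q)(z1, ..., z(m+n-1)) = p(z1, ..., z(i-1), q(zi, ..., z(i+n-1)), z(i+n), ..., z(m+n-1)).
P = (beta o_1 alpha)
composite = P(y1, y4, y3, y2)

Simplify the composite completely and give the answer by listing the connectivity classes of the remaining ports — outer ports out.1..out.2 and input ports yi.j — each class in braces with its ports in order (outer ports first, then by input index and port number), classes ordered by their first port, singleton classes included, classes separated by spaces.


Reachability decides: close wires over beta-identified ports.
through alpha, on inputs (y1, y4): {out.1} {out.2, y1.1} {y1.2} {y4.1, y4.2} (out.j = stage outer ports)
through beta, on inputs (y1, y4, y3, y2): {out.1} {out.2, y1.1, y2.2, y3.1, y3.2} {y1.2} {y2.1} {y4.1, y4.2} (out.j = stage outer ports)

{out.1} {out.2, y1.1, y2.2, y3.1, y3.2} {y1.2} {y2.1} {y4.1, y4.2}


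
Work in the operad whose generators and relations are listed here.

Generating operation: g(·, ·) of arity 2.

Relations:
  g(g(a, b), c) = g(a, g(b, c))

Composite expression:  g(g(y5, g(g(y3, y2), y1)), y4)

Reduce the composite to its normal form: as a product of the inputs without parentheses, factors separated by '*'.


Under associativity of g, the answer is the y's in reading order.
g(y3, y2) spells out as y3 * y2
g(g(y3, y2), y1) spells out as y3 * y2 * y1
g(y5, g(g(y3, y2), y1)) spells out as y5 * y3 * y2 * y1
g(g(y5, g(g(y3, y2), y1)), y4) spells out as y5 * y3 * y2 * y1 * y4

y5 * y3 * y2 * y1 * y4


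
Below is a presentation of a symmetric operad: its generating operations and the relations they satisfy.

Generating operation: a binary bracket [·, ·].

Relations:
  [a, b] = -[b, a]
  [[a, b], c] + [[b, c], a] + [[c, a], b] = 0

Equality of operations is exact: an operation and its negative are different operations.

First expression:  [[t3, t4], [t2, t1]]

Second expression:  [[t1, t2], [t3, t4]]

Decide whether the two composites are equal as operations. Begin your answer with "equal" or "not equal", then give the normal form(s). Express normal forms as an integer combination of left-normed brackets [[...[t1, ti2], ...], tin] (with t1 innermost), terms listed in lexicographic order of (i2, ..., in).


The first expression, normalized: [[[t1, t2], t3], t4] - [[[t1, t2], t4], t3]
The second expression, normalized: [[[t1, t2], t3], t4] - [[[t1, t2], t4], t3]
One common form — equal.

equal: each reduces to [[[t1, t2], t3], t4] - [[[t1, t2], t4], t3]


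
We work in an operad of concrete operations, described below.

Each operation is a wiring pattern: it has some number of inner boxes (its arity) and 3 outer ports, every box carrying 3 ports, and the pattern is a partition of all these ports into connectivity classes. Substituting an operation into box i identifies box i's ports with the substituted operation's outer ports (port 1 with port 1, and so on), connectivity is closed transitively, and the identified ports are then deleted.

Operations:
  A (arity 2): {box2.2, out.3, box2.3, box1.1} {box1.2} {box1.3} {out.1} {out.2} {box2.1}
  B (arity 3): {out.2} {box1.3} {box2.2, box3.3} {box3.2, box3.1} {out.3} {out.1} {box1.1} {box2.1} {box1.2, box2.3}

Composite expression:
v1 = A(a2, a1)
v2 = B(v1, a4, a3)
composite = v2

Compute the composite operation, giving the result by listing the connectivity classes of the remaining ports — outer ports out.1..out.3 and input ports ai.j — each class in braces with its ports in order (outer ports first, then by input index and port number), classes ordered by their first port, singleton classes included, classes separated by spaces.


After gluing at B, chains via deleted ports link the a-ports.
composing A on (a2, a1), with out.j its own outer ports: {out.1} {out.2} {out.3, a1.2, a1.3, a2.1} {a1.1} {a2.2} {a2.3}
composing B on (a2, a1, a4, a3), with out.j its own outer ports: {out.1} {out.2} {out.3} {a1.1} {a1.2, a1.3, a2.1} {a2.2} {a2.3} {a3.1, a3.2} {a3.3, a4.2} {a4.1} {a4.3}

{out.1} {out.2} {out.3} {a1.1} {a1.2, a1.3, a2.1} {a2.2} {a2.3} {a3.1, a3.2} {a3.3, a4.2} {a4.1} {a4.3}


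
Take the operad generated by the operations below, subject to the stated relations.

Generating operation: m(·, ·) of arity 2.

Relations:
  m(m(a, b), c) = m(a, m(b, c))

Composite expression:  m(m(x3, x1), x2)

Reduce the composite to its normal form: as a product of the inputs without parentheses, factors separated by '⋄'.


x3 ⋄ x1 ⋄ x2

Associativity of m dissolves the nesting; only the x-input order survives.
m(x3, x1) linearizes to x3 ⋄ x1
m(m(x3, x1), x2) linearizes to x3 ⋄ x1 ⋄ x2


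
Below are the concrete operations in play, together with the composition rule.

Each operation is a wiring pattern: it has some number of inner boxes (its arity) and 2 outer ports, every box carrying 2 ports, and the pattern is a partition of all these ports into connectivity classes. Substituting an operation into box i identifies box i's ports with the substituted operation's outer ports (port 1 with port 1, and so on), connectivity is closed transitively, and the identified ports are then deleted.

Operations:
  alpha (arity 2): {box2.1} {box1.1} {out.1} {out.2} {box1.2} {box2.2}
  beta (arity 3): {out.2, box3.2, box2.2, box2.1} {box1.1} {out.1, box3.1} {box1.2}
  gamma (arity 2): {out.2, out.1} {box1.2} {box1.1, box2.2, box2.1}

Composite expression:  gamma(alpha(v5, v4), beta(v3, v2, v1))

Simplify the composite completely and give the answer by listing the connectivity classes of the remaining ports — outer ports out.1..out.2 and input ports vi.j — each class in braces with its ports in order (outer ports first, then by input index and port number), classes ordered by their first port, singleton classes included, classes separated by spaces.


{out.1, out.2} {v1.1, v1.2, v2.1, v2.2} {v3.1} {v3.2} {v4.1} {v4.2} {v5.1} {v5.2}

Treat the ports identified at gamma as solder joints: merge, then drop.
through alpha, on inputs (v5, v4): {out.1} {out.2} {v4.1} {v4.2} {v5.1} {v5.2} (out.j = stage outer ports)
through beta, on inputs (v3, v2, v1): {out.1, v1.1} {out.2, v1.2, v2.1, v2.2} {v3.1} {v3.2} (out.j = stage outer ports)
through gamma, on inputs (v5, v4, v3, v2, v1): {out.1, out.2} {v1.1, v1.2, v2.1, v2.2} {v3.1} {v3.2} {v4.1} {v4.2} {v5.1} {v5.2} (out.j = stage outer ports)


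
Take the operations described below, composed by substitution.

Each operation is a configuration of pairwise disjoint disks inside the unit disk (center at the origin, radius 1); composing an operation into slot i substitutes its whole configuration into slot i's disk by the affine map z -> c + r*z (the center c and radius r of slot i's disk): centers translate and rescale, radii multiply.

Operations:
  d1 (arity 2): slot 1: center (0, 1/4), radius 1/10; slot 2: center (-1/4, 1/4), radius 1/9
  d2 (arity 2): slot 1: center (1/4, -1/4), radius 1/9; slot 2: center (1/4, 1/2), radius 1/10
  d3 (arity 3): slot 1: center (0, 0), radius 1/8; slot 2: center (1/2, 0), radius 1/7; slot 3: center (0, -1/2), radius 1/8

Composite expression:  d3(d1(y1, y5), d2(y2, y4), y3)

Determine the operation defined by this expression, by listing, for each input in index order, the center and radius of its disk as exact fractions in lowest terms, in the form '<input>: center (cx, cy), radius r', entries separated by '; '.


y1: center (0, 1/32), radius 1/80; y2: center (15/28, -1/28), radius 1/63; y3: center (0, -1/2), radius 1/8; y4: center (15/28, 1/14), radius 1/70; y5: center (-1/32, 1/32), radius 1/72


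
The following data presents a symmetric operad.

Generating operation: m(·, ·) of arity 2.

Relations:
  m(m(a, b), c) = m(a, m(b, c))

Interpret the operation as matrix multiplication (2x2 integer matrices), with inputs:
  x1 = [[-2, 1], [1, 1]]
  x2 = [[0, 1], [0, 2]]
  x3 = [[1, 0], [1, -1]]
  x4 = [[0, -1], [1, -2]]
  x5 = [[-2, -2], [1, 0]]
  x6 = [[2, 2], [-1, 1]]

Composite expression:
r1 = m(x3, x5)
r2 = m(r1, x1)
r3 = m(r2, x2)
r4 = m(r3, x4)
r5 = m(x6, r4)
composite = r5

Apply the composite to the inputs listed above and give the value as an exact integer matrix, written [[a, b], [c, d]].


[[-24, 48], [0, 0]]

m(x3, x5) = [[-2, -2], [-3, -2]]
m(m(x3, x5), x1) = [[2, -4], [4, -5]]
m(m(m(x3, x5), x1), x2) = [[0, -6], [0, -6]]
m(m(m(m(x3, x5), x1), x2), x4) = [[-6, 12], [-6, 12]]
m(x6, m(m(m(m(x3, x5), x1), x2), x4)) = [[-24, 48], [0, 0]]


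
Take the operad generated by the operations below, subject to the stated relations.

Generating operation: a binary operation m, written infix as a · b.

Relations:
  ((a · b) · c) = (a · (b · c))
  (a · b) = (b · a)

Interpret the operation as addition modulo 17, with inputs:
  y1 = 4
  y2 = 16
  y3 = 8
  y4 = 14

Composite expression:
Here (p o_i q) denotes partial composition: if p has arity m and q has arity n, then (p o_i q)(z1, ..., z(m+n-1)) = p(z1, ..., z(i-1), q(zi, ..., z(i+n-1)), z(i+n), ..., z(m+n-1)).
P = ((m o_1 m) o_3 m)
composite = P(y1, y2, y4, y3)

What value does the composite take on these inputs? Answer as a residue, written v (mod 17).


8 (mod 17)

(y1 · y2) = 3
(y4 · y3) = 5
((y1 · y2) · (y4 · y3)) = 8


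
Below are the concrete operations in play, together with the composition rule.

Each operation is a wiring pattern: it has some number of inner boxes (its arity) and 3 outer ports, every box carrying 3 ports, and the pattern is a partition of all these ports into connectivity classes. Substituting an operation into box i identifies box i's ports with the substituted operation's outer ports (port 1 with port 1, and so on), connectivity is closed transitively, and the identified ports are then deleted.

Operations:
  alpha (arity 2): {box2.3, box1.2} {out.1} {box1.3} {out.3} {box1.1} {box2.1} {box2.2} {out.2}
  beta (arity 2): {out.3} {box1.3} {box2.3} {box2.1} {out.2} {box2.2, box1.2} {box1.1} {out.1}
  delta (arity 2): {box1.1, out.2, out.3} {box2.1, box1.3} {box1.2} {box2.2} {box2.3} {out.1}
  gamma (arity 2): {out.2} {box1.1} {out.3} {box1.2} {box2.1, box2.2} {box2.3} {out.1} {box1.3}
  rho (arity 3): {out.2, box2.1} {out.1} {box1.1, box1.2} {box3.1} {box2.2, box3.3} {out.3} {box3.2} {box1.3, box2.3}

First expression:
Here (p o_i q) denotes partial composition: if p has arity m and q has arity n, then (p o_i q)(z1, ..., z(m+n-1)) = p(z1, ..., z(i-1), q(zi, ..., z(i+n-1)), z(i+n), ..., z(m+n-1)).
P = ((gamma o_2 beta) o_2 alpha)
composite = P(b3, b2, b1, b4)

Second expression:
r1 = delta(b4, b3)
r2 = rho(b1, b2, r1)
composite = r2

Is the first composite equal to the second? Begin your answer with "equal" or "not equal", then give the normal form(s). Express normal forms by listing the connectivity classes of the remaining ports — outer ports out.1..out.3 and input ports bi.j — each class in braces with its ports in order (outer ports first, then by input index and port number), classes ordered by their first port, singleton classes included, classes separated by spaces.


not equal; first: {out.1} {out.2} {out.3} {b1.1} {b1.2} {b1.3, b2.2} {b2.1} {b2.3} {b3.1} {b3.2} {b3.3} {b4.1} {b4.2} {b4.3}; second: {out.1} {out.2, b2.1} {out.3} {b1.1, b1.2} {b1.3, b2.3} {b2.2, b4.1} {b3.1, b4.3} {b3.2} {b3.3} {b4.2}

Reducing the first expression gives {out.1} {out.2} {out.3} {b1.1} {b1.2} {b1.3, b2.2} {b2.1} {b2.3} {b3.1} {b3.2} {b3.3} {b4.1} {b4.2} {b4.3}
Reducing the second expression gives {out.1} {out.2, b2.1} {out.3} {b1.1, b1.2} {b1.3, b2.3} {b2.2, b4.1} {b3.1, b4.3} {b3.2} {b3.3} {b4.2}
The normal forms differ: not equal.


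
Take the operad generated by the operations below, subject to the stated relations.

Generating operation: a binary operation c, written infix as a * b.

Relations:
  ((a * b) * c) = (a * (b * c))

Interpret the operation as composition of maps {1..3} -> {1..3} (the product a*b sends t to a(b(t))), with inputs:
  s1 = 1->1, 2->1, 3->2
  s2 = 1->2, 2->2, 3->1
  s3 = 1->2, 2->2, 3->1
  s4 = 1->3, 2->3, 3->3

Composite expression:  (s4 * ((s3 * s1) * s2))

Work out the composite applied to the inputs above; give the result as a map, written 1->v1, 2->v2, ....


(s3 * s1) = 1->2, 2->2, 3->2
((s3 * s1) * s2) = 1->2, 2->2, 3->2
(s4 * ((s3 * s1) * s2)) = 1->3, 2->3, 3->3

1->3, 2->3, 3->3


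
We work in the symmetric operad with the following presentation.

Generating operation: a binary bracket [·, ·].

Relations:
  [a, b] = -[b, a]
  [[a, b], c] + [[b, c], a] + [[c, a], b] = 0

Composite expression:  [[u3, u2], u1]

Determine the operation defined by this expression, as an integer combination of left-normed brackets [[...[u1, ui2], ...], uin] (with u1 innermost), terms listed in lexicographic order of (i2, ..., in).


[[u1, u2], u3] - [[u1, u3], u2]


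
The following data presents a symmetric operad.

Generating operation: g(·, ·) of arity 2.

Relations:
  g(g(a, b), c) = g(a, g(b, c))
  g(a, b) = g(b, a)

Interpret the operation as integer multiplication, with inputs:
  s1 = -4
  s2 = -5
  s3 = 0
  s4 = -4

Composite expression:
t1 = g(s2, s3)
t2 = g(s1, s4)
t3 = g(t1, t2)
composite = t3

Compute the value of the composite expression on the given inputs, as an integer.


g(s2, s3) = 0
g(s1, s4) = 16
g(g(s2, s3), g(s1, s4)) = 0

0


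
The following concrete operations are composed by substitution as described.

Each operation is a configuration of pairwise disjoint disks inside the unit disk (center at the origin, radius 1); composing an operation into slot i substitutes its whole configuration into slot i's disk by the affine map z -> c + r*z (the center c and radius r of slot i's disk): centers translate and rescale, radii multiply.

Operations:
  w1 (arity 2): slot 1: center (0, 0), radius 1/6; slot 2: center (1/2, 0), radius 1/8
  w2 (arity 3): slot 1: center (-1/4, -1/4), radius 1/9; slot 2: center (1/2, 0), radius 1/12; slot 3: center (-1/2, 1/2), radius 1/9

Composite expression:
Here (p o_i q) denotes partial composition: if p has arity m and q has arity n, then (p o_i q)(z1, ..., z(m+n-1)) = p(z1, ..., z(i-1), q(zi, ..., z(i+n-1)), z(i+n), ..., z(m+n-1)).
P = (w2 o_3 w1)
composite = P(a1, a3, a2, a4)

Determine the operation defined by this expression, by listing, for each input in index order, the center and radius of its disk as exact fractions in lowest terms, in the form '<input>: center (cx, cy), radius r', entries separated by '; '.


a1: center (-1/4, -1/4), radius 1/9; a2: center (-1/2, 1/2), radius 1/54; a3: center (1/2, 0), radius 1/12; a4: center (-4/9, 1/2), radius 1/72

Nesting under w2 composes maps z -> c + r*z down each a-path.
a1 passes through 1 substitution, ending at center (-1/4, -1/4), radius 1/9
a3 passes through 1 substitution, ending at center (1/2, 0), radius 1/12
a2 passes through 2 substitutions, ending at center (-1/2, 1/2), radius 1/54
a4 passes through 2 substitutions, ending at center (-4/9, 1/2), radius 1/72


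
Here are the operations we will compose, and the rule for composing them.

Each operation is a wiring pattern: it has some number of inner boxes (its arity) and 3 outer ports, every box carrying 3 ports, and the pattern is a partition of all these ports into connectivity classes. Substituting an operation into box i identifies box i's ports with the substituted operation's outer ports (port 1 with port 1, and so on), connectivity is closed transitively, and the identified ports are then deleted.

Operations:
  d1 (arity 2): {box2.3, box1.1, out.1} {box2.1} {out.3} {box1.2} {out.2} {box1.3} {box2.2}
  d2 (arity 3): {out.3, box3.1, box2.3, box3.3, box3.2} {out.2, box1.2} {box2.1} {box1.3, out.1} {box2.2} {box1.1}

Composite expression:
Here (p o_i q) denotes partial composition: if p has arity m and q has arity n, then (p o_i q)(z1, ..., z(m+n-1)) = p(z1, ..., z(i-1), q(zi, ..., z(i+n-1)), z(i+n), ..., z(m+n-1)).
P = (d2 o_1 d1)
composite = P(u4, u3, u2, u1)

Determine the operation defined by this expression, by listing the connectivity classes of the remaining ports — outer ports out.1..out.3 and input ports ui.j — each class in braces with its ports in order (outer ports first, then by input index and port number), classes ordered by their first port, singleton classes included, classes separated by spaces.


{out.1} {out.2} {out.3, u1.1, u1.2, u1.3, u2.3} {u2.1} {u2.2} {u3.1} {u3.2} {u3.3, u4.1} {u4.2} {u4.3}

Treat the ports identified at d2 as solder joints: merge, then drop.
after d1, the pattern on (u4, u3) reads {out.1, u3.3, u4.1} {out.2} {out.3} {u3.1} {u3.2} {u4.2} {u4.3} (out.j = its outer ports)
after d2, the pattern on (u4, u3, u2, u1) reads {out.1} {out.2} {out.3, u1.1, u1.2, u1.3, u2.3} {u2.1} {u2.2} {u3.1} {u3.2} {u3.3, u4.1} {u4.2} {u4.3} (out.j = its outer ports)


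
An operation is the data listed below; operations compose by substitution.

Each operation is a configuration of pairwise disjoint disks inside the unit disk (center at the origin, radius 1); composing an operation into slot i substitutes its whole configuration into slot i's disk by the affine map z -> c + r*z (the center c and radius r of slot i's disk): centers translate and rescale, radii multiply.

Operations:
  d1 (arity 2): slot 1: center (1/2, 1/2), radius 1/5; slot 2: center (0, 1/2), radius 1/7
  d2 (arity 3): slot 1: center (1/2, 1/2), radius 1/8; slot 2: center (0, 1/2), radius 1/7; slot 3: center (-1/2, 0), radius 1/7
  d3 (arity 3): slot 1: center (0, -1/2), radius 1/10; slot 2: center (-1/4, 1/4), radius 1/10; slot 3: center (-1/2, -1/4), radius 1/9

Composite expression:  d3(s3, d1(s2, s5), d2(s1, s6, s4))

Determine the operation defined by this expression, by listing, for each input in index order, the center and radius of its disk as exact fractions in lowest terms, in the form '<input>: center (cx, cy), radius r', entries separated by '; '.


s1: center (-4/9, -7/36), radius 1/72; s2: center (-1/5, 3/10), radius 1/50; s3: center (0, -1/2), radius 1/10; s4: center (-5/9, -1/4), radius 1/63; s5: center (-1/4, 3/10), radius 1/70; s6: center (-1/2, -7/36), radius 1/63

Follow each s-input down from d3: c' goes to c + r*c', radius to r*r'.
s3 passes through 1 substitution, ending at center (0, -1/2), radius 1/10
s2 passes through 2 substitutions, ending at center (-1/5, 3/10), radius 1/50
s5 passes through 2 substitutions, ending at center (-1/4, 3/10), radius 1/70
s1 passes through 2 substitutions, ending at center (-4/9, -7/36), radius 1/72
s6 passes through 2 substitutions, ending at center (-1/2, -7/36), radius 1/63
s4 passes through 2 substitutions, ending at center (-5/9, -1/4), radius 1/63


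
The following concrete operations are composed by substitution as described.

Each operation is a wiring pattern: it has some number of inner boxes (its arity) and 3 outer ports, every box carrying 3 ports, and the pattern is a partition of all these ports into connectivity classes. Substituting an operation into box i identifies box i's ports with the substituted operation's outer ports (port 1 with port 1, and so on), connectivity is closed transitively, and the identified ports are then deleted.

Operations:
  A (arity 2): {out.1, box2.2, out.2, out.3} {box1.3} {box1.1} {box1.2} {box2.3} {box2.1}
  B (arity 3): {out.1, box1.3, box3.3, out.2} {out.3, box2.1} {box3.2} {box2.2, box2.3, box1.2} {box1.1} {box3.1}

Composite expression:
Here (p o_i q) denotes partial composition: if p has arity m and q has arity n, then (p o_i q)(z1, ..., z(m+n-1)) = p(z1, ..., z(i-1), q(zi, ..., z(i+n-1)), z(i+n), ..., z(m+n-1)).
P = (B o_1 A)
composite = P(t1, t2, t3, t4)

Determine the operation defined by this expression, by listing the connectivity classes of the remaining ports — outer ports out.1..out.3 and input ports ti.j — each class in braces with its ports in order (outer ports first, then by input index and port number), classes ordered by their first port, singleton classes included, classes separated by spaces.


{out.1, out.2, t2.2, t3.2, t3.3, t4.3} {out.3, t3.1} {t1.1} {t1.2} {t1.3} {t2.1} {t2.3} {t4.1} {t4.2}


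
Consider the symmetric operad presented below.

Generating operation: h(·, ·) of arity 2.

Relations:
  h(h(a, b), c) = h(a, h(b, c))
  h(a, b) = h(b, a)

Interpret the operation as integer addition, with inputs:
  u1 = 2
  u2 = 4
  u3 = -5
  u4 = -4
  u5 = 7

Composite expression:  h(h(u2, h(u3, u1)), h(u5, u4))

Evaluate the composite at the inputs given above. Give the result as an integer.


4

h(u3, u1) = -3
h(u2, h(u3, u1)) = 1
h(u5, u4) = 3
h(h(u2, h(u3, u1)), h(u5, u4)) = 4


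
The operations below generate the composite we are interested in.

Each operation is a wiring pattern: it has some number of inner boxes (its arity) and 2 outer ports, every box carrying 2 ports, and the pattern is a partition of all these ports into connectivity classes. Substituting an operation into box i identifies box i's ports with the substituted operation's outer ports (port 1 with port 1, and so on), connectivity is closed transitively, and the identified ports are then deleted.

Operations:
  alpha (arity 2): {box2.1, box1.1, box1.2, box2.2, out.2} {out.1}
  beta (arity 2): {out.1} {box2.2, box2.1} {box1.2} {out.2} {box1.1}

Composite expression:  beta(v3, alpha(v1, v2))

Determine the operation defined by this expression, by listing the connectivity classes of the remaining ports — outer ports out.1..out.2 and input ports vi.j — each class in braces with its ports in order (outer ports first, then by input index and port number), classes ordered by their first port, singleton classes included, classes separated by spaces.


Connectivity passes through glued beta-boundaries; trace each wire chain.
after alpha, the pattern on (v1, v2) reads {out.1} {out.2, v1.1, v1.2, v2.1, v2.2} (out.j = its outer ports)
after beta, the pattern on (v3, v1, v2) reads {out.1} {out.2} {v1.1, v1.2, v2.1, v2.2} {v3.1} {v3.2} (out.j = its outer ports)

{out.1} {out.2} {v1.1, v1.2, v2.1, v2.2} {v3.1} {v3.2}


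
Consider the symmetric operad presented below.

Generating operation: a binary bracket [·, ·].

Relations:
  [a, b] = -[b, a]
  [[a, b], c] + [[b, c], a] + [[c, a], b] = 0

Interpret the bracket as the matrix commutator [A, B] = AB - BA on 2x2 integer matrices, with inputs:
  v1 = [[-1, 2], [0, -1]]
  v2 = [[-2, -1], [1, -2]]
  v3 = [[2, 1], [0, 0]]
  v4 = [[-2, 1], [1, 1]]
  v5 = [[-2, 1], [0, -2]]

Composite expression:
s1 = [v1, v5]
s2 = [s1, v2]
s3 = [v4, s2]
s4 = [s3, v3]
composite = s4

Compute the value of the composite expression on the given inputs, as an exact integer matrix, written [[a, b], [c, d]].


[[0, 0], [0, 0]]

[v1, v5] = [[0, 0], [0, 0]]
[[v1, v5], v2] = [[0, 0], [0, 0]]
[v4, [[v1, v5], v2]] = [[0, 0], [0, 0]]
[[v4, [[v1, v5], v2]], v3] = [[0, 0], [0, 0]]


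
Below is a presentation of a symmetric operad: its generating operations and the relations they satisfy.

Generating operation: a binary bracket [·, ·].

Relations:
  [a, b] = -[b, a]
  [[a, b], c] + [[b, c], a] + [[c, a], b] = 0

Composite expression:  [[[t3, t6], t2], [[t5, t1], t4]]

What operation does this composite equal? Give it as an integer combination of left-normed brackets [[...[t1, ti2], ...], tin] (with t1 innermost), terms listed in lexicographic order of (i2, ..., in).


-[[[[[t1, t5], t4], t2], t3], t6] + [[[[[t1, t5], t4], t2], t6], t3] + [[[[[t1, t5], t4], t3], t6], t2] - [[[[[t1, t5], t4], t6], t3], t2]

In the tensor algebra, words opening t1 carry the t1-anchored form.
Composite bracket: [[[t3, t6], t2], [[t5, t1], t4]]
Under [a, b] = ab - ba we get 32 signed associative words (2^5 = 32).
Collect the words opening with t1:
  the word t1t5t4t2t3t6 carries sign -1 and contributes -[[[[[t1, t5], t4], t2], t3], t6]
  the word t1t5t4t2t6t3 carries sign +1 and contributes +[[[[[t1, t5], t4], t2], t6], t3]
  the word t1t5t4t3t6t2 carries sign +1 and contributes +[[[[[t1, t5], t4], t3], t6], t2]
  the word t1t5t4t6t3t2 carries sign -1 and contributes -[[[[[t1, t5], t4], t6], t3], t2]


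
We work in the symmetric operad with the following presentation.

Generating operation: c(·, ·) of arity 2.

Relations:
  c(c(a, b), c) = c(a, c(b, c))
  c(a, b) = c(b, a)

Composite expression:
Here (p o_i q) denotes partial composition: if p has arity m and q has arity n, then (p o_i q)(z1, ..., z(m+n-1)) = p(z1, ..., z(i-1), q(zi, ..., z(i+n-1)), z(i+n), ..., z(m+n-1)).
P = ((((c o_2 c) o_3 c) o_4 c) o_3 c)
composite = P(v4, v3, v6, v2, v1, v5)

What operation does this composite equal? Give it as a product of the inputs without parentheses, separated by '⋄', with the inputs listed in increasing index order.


v1 ⋄ v2 ⋄ v3 ⋄ v4 ⋄ v5 ⋄ v6


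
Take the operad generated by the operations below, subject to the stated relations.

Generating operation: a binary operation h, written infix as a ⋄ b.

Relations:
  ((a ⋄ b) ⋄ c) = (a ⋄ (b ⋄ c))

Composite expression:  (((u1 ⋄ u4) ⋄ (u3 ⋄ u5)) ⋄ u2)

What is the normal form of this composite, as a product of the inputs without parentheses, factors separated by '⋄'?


u1 ⋄ u4 ⋄ u3 ⋄ u5 ⋄ u2

Under associativity of h, the answer is the u's in reading order.
(u1 ⋄ u4) unparenthesizes to u1 ⋄ u4
(u3 ⋄ u5) unparenthesizes to u3 ⋄ u5
((u1 ⋄ u4) ⋄ (u3 ⋄ u5)) unparenthesizes to u1 ⋄ u4 ⋄ u3 ⋄ u5
(((u1 ⋄ u4) ⋄ (u3 ⋄ u5)) ⋄ u2) unparenthesizes to u1 ⋄ u4 ⋄ u3 ⋄ u5 ⋄ u2


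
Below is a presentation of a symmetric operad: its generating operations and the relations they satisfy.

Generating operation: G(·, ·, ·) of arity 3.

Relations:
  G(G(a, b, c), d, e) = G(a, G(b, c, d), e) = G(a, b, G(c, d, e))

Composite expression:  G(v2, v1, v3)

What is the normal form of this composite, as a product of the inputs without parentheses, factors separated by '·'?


The G-tree's shape is irrelevant; the v-reading-order decides.
G(v2, v1, v3) unparenthesizes to v2 · v1 · v3

v2 · v1 · v3


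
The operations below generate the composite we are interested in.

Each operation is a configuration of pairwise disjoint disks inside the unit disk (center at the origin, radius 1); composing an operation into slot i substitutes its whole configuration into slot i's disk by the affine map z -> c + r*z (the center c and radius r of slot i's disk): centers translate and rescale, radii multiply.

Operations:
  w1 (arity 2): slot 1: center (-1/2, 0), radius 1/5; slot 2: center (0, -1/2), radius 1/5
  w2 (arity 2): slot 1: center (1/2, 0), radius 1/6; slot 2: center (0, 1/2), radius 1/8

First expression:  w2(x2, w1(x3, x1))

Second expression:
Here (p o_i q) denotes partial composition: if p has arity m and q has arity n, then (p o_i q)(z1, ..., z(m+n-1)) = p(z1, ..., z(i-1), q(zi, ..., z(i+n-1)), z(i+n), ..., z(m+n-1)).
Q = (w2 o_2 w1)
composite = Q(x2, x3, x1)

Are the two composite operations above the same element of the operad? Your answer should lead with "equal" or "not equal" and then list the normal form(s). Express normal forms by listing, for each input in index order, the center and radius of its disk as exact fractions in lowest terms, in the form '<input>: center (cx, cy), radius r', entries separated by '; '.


equal: each reduces to x1: center (0, 7/16), radius 1/40; x2: center (1/2, 0), radius 1/6; x3: center (-1/16, 1/2), radius 1/40

In normal form, the first expression is x1: center (0, 7/16), radius 1/40; x2: center (1/2, 0), radius 1/6; x3: center (-1/16, 1/2), radius 1/40
In normal form, the second expression is x1: center (0, 7/16), radius 1/40; x2: center (1/2, 0), radius 1/6; x3: center (-1/16, 1/2), radius 1/40
The normal forms match — equal.


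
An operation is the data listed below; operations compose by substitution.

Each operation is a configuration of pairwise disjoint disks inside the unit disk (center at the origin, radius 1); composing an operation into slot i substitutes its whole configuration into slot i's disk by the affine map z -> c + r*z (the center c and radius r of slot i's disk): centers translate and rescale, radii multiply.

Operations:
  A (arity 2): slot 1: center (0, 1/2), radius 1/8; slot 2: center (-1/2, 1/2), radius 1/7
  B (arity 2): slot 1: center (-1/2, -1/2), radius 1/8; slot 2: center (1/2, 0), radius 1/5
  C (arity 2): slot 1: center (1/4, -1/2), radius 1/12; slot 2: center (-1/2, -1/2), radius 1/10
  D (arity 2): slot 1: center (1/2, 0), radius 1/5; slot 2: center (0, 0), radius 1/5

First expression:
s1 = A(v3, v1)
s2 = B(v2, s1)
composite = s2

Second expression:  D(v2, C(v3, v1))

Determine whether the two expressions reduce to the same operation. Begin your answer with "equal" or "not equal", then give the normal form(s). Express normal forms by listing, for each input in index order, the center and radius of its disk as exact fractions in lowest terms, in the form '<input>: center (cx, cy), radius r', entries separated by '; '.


In normal form, the first expression is v1: center (2/5, 1/10), radius 1/35; v2: center (-1/2, -1/2), radius 1/8; v3: center (1/2, 1/10), radius 1/40
In normal form, the second expression is v1: center (-1/10, -1/10), radius 1/50; v2: center (1/2, 0), radius 1/5; v3: center (1/20, -1/10), radius 1/60
The normal forms differ: not equal.

not equal: they reduce to v1: center (2/5, 1/10), radius 1/35; v2: center (-1/2, -1/2), radius 1/8; v3: center (1/2, 1/10), radius 1/40 and v1: center (-1/10, -1/10), radius 1/50; v2: center (1/2, 0), radius 1/5; v3: center (1/20, -1/10), radius 1/60


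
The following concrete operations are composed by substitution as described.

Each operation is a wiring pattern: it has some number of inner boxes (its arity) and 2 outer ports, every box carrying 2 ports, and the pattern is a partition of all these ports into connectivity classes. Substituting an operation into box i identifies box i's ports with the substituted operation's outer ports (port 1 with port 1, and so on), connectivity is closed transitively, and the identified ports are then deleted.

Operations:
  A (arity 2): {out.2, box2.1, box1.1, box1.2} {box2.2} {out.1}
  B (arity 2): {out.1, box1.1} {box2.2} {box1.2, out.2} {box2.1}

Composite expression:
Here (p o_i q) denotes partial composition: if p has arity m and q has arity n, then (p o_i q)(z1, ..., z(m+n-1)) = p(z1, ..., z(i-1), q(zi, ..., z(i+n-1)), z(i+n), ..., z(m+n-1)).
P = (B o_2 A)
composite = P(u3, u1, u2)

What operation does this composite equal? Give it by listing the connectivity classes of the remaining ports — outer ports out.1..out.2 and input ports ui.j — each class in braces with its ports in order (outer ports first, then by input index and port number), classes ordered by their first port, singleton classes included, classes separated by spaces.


{out.1, u3.1} {out.2, u3.2} {u1.1, u1.2, u2.1} {u2.2}

After gluing at B, chains via deleted ports link the u-ports.
composing A on (u1, u2), with out.j its own outer ports: {out.1} {out.2, u1.1, u1.2, u2.1} {u2.2}
composing B on (u3, u1, u2), with out.j its own outer ports: {out.1, u3.1} {out.2, u3.2} {u1.1, u1.2, u2.1} {u2.2}


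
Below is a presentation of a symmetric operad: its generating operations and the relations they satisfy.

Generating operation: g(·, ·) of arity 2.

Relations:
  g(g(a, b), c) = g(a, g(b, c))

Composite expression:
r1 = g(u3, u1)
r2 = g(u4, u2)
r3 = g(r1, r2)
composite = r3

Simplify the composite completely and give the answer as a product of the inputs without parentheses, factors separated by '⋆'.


u3 ⋆ u1 ⋆ u4 ⋆ u2

The g-tree's shape is irrelevant; the u-reading-order decides.
g(u3, u1) linearizes to u3 ⋆ u1
g(u4, u2) linearizes to u4 ⋆ u2
g(g(u3, u1), g(u4, u2)) linearizes to u3 ⋆ u1 ⋆ u4 ⋆ u2


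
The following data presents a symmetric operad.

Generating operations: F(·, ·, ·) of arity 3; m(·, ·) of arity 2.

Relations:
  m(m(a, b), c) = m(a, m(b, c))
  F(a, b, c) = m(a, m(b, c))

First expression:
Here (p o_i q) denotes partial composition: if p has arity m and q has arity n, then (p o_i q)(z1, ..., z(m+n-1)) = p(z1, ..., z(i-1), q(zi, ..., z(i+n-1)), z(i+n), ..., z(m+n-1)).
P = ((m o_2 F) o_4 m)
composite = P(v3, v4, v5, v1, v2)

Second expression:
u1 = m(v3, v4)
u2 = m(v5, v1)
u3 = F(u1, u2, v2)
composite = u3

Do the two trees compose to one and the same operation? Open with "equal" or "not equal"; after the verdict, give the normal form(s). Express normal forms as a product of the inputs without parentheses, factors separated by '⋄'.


equal; both compose to v3 ⋄ v4 ⋄ v5 ⋄ v1 ⋄ v2


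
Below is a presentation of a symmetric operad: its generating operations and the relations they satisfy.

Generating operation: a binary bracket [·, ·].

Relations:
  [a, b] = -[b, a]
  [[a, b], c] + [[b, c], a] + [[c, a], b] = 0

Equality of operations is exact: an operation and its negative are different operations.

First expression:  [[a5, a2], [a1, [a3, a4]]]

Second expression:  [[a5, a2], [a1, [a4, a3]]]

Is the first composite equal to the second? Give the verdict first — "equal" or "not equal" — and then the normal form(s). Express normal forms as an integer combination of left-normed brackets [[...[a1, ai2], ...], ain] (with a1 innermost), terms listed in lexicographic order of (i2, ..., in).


not equal: they reduce to [[[[a1, a3], a4], a2], a5] - [[[[a1, a3], a4], a5], a2] - [[[[a1, a4], a3], a2], a5] + [[[[a1, a4], a3], a5], a2] and -[[[[a1, a3], a4], a2], a5] + [[[[a1, a3], a4], a5], a2] + [[[[a1, a4], a3], a2], a5] - [[[[a1, a4], a3], a5], a2]

In normal form, the first expression is [[[[a1, a3], a4], a2], a5] - [[[[a1, a3], a4], a5], a2] - [[[[a1, a4], a3], a2], a5] + [[[[a1, a4], a3], a5], a2]
In normal form, the second expression is -[[[[a1, a3], a4], a2], a5] + [[[[a1, a3], a4], a5], a2] + [[[[a1, a4], a3], a2], a5] - [[[[a1, a4], a3], a5], a2]
Different reductions; not equal.


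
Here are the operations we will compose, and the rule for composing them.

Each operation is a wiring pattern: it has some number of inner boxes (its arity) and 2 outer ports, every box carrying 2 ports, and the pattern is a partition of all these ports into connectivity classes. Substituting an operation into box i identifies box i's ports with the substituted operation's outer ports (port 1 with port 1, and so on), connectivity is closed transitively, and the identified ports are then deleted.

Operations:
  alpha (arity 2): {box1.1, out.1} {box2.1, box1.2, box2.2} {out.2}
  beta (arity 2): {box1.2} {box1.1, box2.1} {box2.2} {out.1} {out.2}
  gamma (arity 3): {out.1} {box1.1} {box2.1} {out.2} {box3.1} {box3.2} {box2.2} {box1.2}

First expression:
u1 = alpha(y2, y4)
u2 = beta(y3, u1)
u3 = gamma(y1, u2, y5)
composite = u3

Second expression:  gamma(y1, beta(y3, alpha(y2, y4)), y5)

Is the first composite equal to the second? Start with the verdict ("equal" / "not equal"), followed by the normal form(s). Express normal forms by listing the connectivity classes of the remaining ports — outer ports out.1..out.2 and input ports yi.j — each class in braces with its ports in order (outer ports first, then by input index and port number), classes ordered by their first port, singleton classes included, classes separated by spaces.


equal: each reduces to {out.1} {out.2} {y1.1} {y1.2} {y2.1, y3.1} {y2.2, y4.1, y4.2} {y3.2} {y5.1} {y5.2}

Normal form of the first expression: {out.1} {out.2} {y1.1} {y1.2} {y2.1, y3.1} {y2.2, y4.1, y4.2} {y3.2} {y5.1} {y5.2}
Normal form of the second expression: {out.1} {out.2} {y1.1} {y1.2} {y2.1, y3.1} {y2.2, y4.1, y4.2} {y3.2} {y5.1} {y5.2}
Same normal form: equal.


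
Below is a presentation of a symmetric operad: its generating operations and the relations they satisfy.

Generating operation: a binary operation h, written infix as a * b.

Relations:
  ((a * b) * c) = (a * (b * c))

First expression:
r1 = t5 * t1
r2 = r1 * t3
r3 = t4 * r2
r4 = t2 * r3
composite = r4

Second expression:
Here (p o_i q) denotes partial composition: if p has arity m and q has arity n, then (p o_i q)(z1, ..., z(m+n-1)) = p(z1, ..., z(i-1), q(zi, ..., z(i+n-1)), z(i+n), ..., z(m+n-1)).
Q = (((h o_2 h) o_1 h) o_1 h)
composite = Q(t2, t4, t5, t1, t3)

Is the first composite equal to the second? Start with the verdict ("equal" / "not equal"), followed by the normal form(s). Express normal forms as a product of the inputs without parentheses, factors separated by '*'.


Normal form of the first expression: t2 * t4 * t5 * t1 * t3
Normal form of the second expression: t2 * t4 * t5 * t1 * t3
Identical normal forms: equal.

equal — both sides give t2 * t4 * t5 * t1 * t3


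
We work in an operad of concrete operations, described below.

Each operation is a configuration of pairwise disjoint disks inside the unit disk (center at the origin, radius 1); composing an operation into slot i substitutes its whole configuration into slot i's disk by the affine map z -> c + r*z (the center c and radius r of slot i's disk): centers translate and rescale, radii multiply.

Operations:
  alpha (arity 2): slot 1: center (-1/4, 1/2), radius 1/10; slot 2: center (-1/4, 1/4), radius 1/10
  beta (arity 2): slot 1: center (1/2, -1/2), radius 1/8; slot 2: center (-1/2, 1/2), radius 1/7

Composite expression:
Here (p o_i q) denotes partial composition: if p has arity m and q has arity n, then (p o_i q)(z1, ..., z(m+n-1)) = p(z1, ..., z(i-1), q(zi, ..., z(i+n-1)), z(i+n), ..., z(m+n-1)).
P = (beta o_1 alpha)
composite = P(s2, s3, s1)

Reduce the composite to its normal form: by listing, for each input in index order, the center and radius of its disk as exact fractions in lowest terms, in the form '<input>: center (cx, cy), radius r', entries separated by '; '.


s1: center (-1/2, 1/2), radius 1/7; s2: center (15/32, -7/16), radius 1/80; s3: center (15/32, -15/32), radius 1/80

Only the slot chain above each s matters under beta; compose those maps.
s2 passes through 2 substitutions, ending at center (15/32, -7/16), radius 1/80
s3 passes through 2 substitutions, ending at center (15/32, -15/32), radius 1/80
s1 passes through 1 substitution, ending at center (-1/2, 1/2), radius 1/7


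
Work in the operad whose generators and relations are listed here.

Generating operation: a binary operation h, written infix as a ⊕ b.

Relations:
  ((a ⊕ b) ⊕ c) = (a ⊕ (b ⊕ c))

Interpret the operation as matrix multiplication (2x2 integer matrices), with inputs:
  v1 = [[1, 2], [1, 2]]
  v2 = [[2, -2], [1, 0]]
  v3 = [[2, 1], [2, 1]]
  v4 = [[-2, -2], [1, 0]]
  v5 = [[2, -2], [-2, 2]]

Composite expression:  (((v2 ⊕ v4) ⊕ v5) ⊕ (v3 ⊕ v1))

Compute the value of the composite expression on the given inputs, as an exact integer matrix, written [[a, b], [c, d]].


[[0, 0], [0, 0]]

(v2 ⊕ v4) = [[-6, -4], [-2, -2]]
((v2 ⊕ v4) ⊕ v5) = [[-4, 4], [0, 0]]
(v3 ⊕ v1) = [[3, 6], [3, 6]]
(((v2 ⊕ v4) ⊕ v5) ⊕ (v3 ⊕ v1)) = [[0, 0], [0, 0]]


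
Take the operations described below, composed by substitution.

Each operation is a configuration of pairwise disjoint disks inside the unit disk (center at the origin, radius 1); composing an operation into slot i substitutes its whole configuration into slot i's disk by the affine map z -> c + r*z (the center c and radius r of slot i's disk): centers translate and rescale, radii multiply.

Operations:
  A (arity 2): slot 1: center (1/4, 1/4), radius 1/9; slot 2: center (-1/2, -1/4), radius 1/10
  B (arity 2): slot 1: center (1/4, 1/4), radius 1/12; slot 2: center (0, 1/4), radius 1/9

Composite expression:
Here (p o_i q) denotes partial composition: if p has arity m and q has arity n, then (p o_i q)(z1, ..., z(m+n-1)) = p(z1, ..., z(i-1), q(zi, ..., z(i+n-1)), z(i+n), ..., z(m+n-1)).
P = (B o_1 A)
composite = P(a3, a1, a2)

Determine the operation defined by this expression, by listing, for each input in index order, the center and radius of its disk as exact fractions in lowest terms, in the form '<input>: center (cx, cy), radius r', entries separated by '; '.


a1: center (5/24, 11/48), radius 1/120; a2: center (0, 1/4), radius 1/9; a3: center (13/48, 13/48), radius 1/108
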